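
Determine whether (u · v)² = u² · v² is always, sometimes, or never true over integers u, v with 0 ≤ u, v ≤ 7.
Always true

The identity holds for every pair in the range. For instance at (u, v) = (6, 6): both sides equal 1296.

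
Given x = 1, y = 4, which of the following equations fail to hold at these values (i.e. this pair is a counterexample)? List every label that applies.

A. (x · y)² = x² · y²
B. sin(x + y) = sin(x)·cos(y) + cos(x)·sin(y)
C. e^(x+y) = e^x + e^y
C

Evaluating each claim at the given values:
A. LHS = 16, RHS = 16 → holds here (LHS = RHS)
B. LHS = sin(5) ≈ -0.9589, RHS = sin(1)·cos(4) + sin(4)·cos(1) ≈ -0.9589 → holds here (LHS = RHS)
C. LHS = e^5 ≈ 148.4, RHS = e + e^4 ≈ 57.32 → fails here (LHS ≠ RHS)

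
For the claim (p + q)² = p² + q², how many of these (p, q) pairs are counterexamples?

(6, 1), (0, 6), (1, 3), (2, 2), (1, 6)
Testing each pair:
(6, 1): LHS = 49, RHS = 37 → counterexample
(0, 6): LHS = 36, RHS = 36 → satisfies claim
(1, 3): LHS = 16, RHS = 10 → counterexample
(2, 2): LHS = 16, RHS = 8 → counterexample
(1, 6): LHS = 49, RHS = 37 → counterexample

That makes 4 counterexamples.

Answer: 4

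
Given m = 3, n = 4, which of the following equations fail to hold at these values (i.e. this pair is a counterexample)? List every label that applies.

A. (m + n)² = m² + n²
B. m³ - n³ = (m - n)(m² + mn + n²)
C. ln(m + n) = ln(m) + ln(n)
Evaluating each claim at the given values:
A. LHS = 49, RHS = 25 → fails here (LHS ≠ RHS)
B. LHS = -37, RHS = -37 → holds here (LHS = RHS)
C. LHS = ln(7) ≈ 1.946, RHS = ln(3) + ln(4) ≈ 2.485 → fails here (LHS ≠ RHS)

Answer: A, C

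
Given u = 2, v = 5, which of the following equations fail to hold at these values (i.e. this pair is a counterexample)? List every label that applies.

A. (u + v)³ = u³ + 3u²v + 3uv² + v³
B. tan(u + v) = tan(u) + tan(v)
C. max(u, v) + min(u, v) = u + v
Evaluating each claim at the given values:
A. LHS = 343, RHS = 343 → holds here (LHS = RHS)
B. LHS = tan(7) ≈ 0.8714, RHS = tan(5) + tan(2) ≈ -5.566 → fails here (LHS ≠ RHS)
C. LHS = 7, RHS = 7 → holds here (LHS = RHS)

Answer: B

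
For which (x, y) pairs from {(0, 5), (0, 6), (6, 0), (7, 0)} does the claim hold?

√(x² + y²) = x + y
Testing each pair:
(0, 5): LHS = 5, RHS = 5 → holds
(0, 6): LHS = 6, RHS = 6 → holds
(6, 0): LHS = 6, RHS = 6 → holds
(7, 0): LHS = 7, RHS = 7 → holds

Every pair satisfies the claim.

Answer: All pairs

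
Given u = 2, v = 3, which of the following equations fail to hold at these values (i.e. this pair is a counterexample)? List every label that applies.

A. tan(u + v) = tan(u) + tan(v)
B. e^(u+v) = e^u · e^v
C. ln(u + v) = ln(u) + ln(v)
Evaluating each claim at the given values:
A. LHS = tan(5) ≈ -3.381, RHS = tan(2) + tan(3) ≈ -2.328 → fails here (LHS ≠ RHS)
B. LHS = e^5 ≈ 148.4, RHS = e^5 ≈ 148.4 → holds here (LHS = RHS)
C. LHS = ln(5) ≈ 1.609, RHS = ln(2) + ln(3) ≈ 1.792 → fails here (LHS ≠ RHS)

Answer: A, C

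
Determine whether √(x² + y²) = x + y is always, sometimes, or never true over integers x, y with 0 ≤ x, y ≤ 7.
Sometimes true

It holds at (x, y) = (3, 0) (both sides equal 3), but fails at (x, y) = (4, 1) (LHS = √(17) ≈ 4.123, RHS = 5).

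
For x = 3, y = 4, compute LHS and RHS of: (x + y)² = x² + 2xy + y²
LHS = (3 + 4)² = 49
RHS = 3² + 2·3·4 + 4² = 49

LHS = RHS: the two sides agree.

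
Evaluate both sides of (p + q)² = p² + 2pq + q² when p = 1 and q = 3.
LHS = (1 + 3)² = 16
RHS = 1² + 2·1·3 + 3² = 16

LHS = RHS: the two sides agree.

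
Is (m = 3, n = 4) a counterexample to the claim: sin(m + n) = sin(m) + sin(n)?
Substituting m = 3, n = 4:
LHS = sin(3 + 4) = sin(7) ≈ 0.657
RHS = sin(3) + sin(4) ≈ -0.6157

Since LHS ≠ RHS, this pair disproves the claim.

Answer: Yes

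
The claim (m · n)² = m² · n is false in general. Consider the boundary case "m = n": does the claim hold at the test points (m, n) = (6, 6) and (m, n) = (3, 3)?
At (6, 6): LHS = 1296 ≠ RHS = 216
At (3, 3): LHS = 81 ≠ RHS = 27

Answer: No, fails at both test points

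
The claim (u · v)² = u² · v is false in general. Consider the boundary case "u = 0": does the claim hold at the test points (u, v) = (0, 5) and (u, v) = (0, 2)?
Yes, holds at both test points

At (0, 5): LHS = 0, RHS = 0 → equal
At (0, 2): LHS = 0, RHS = 0 → equal

So the claim does hold at both of these boundary points, even though it is not an identity.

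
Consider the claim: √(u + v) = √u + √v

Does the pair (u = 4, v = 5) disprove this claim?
Yes

Substituting u = 4, v = 5:
LHS = √(4 + 5) = 3
RHS = √4 + √5 = 2 + √(5) ≈ 4.236

Since LHS ≠ RHS, this pair disproves the claim.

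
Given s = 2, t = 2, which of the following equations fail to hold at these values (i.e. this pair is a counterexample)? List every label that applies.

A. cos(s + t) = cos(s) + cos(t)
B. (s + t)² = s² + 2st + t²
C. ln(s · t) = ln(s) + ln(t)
Evaluating each claim at the given values:
A. LHS = cos(4) ≈ -0.6536, RHS = 2·cos(2) ≈ -0.8323 → fails here (LHS ≠ RHS)
B. LHS = 16, RHS = 16 → holds here (LHS = RHS)
C. LHS = ln(4) ≈ 1.386, RHS = 2·ln(2) ≈ 1.386 → holds here (LHS = RHS)

Answer: A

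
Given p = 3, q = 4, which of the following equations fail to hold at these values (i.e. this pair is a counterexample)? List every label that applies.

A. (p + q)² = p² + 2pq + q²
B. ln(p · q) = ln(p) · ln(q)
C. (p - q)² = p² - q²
Evaluating each claim at the given values:
A. LHS = 49, RHS = 49 → holds here (LHS = RHS)
B. LHS = ln(12) ≈ 2.485, RHS = ln(3)·ln(4) ≈ 1.523 → fails here (LHS ≠ RHS)
C. LHS = 1, RHS = -7 → fails here (LHS ≠ RHS)

Answer: B, C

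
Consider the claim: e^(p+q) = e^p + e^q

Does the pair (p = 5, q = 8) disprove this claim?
Substituting p = 5, q = 8:
LHS = e^(5+8) = e^13 ≈ 442413.4
RHS = e^5 + e^8 ≈ 3129

Since LHS ≠ RHS, this pair disproves the claim.

Answer: Yes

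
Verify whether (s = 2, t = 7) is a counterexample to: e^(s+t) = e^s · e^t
No

Substituting s = 2, t = 7:
LHS = e^(2+7) = e^9 ≈ 8103
RHS = e^2 · e^7 = e^9 ≈ 8103

The sides agree, so this pair does not disprove the claim.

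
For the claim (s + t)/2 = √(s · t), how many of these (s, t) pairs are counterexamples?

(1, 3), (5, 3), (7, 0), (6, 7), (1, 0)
Testing each pair:
(1, 3): LHS = 2, RHS = √(3) ≈ 1.732 → counterexample
(5, 3): LHS = 4, RHS = √(15) ≈ 3.873 → counterexample
(7, 0): LHS = 7/2, RHS = 0 → counterexample
(6, 7): LHS = 13/2, RHS = √(42) ≈ 6.481 → counterexample
(1, 0): LHS = 1/2, RHS = 0 → counterexample

That makes 5 counterexamples.

Answer: 5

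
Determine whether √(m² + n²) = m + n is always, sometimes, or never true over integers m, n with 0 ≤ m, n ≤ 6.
It holds at (m, n) = (0, 4) (both sides equal 4), but fails at (m, n) = (3, 3) (LHS = 3·√(2) ≈ 4.243, RHS = 6).

Answer: Sometimes true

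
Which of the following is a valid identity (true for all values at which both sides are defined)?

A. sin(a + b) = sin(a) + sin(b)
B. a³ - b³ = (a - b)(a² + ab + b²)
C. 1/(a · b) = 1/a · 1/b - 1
B

A: fails at (5, 5) — LHS = sin(10) ≈ -0.544, RHS = 2·sin(5) ≈ -1.918.
B: holds — e.g. at (3, 3), both sides equal 0.
C: fails at (2, 7) — LHS = 1/14, RHS = -13/14.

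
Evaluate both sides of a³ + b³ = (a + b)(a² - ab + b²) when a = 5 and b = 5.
LHS = 5³ + 5³ = 250
RHS = (5 + 5)(5² - 5·5 + 5²) = 250

LHS = RHS: the two sides agree.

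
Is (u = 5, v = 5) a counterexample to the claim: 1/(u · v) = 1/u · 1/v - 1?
Substituting u = 5, v = 5:
LHS = 1/(5 · 5) = 1/25
RHS = 1/5 · 1/5 - 1 = -24/25

Since LHS ≠ RHS, this pair disproves the claim.

Answer: Yes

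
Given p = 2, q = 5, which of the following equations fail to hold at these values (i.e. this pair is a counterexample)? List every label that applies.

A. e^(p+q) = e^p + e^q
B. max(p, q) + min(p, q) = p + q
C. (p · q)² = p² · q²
Evaluating each claim at the given values:
A. LHS = e^7 ≈ 1097, RHS = e^2 + e^5 ≈ 155.8 → fails here (LHS ≠ RHS)
B. LHS = 7, RHS = 7 → holds here (LHS = RHS)
C. LHS = 100, RHS = 100 → holds here (LHS = RHS)

Answer: A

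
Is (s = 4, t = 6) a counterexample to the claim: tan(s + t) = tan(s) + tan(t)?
Substituting s = 4, t = 6:
LHS = tan(4 + 6) = tan(10) ≈ 0.6484
RHS = tan(4) + tan(6) ≈ 0.8668

Since LHS ≠ RHS, this pair disproves the claim.

Answer: Yes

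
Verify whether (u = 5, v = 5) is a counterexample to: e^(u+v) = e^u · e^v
Substituting u = 5, v = 5:
LHS = e^(5+5) = e^10 ≈ 22026.5
RHS = e^5 · e^5 = e^10 ≈ 22026.5

The sides agree, so this pair does not disprove the claim.

Answer: No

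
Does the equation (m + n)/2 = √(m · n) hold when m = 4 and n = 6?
Substituting m = 4, n = 6:

LHS = (4 + 6)/2 = 5
RHS = √(4 · 6) = 2·√(6) ≈ 4.899

LHS ≠ RHS, so the equation does not hold at this point.

Answer: Fails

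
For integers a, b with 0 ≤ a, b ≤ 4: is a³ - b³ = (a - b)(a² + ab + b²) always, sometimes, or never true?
The identity holds for every pair in the range. For instance at (a, b) = (0, 0): both sides equal 0.

Answer: Always true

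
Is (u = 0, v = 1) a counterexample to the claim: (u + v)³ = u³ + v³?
Substituting u = 0, v = 1:
LHS = (0 + 1)³ = 1
RHS = 0³ + 1³ = 1

The sides agree, so this pair does not disprove the claim.

Answer: No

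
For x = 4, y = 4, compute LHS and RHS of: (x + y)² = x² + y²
LHS = (4 + 4)² = 64
RHS = 4² + 4² = 32

LHS ≠ RHS, so the equation does not hold here.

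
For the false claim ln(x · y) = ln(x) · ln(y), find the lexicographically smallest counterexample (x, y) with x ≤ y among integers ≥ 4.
(x, y) = (4, 4)

Substituting (4, 4) into the claim:
LHS = ln(4 · 4) = ln(16) ≈ 2.773
RHS = ln(4) · ln(4) = ln(4)² ≈ 1.922

Since LHS ≠ RHS, this pair disproves the claim, and no lexicographically smaller pair (x ≤ y, integers ≥ 4) does.

For instance (5, 8) is also a counterexample (LHS = ln(40) ≈ 3.689, RHS = ln(5)·ln(8) ≈ 3.347), but it's lexicographically larger.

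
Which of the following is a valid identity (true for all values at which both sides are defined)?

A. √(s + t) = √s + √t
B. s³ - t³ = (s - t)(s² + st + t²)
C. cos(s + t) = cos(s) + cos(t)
B

A: fails at (3, 5) — LHS = 2·√(2) ≈ 2.828, RHS = √(3) + √(5) ≈ 3.968.
B: holds — e.g. at (0, 1), both sides equal -1.
C: fails at (2, 3) — LHS = cos(5) ≈ 0.2837, RHS = cos(3) + cos(2) ≈ -1.406.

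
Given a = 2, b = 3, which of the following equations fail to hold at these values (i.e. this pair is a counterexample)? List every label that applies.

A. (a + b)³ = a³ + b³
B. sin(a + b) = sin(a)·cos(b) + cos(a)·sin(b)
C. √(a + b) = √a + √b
A, C

Evaluating each claim at the given values:
A. LHS = 125, RHS = 35 → fails here (LHS ≠ RHS)
B. LHS = sin(5) ≈ -0.9589, RHS = sin(2)·cos(3) + sin(3)·cos(2) ≈ -0.9589 → holds here (LHS = RHS)
C. LHS = √(5) ≈ 2.236, RHS = √(2) + √(3) ≈ 3.146 → fails here (LHS ≠ RHS)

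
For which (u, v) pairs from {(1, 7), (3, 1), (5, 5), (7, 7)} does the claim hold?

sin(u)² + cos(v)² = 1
Testing each pair:
(1, 7): LHS = cos(7)² + sin(1)² ≈ 1.276, RHS = 1 → fails
(3, 1): LHS = sin(3)² + cos(1)² ≈ 0.3118, RHS = 1 → fails
(5, 5): LHS = cos(5)² + sin(5)² = 1, RHS = 1 → holds
(7, 7): LHS = sin(7)² + cos(7)² = 1, RHS = 1 → holds

2 of 4 pairs satisfy the claim.

Answer: (5, 5), (7, 7)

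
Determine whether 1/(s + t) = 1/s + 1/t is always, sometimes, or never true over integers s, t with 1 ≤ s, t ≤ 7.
Never true

The claim fails for every pair in the range. For instance at (s, t) = (3, 3): LHS = 1/6, RHS = 2/3.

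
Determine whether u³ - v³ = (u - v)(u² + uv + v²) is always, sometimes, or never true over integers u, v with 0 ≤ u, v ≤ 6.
Always true

The identity holds for every pair in the range. For instance at (u, v) = (6, 3): both sides equal 189.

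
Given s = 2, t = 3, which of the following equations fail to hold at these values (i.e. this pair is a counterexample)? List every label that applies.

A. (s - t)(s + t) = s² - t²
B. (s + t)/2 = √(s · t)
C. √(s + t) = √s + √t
Evaluating each claim at the given values:
A. LHS = -5, RHS = -5 → holds here (LHS = RHS)
B. LHS = 5/2, RHS = √(6) ≈ 2.449 → fails here (LHS ≠ RHS)
C. LHS = √(5) ≈ 2.236, RHS = √(2) + √(3) ≈ 3.146 → fails here (LHS ≠ RHS)

Answer: B, C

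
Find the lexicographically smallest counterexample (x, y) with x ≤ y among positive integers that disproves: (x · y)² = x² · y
Substituting (1, 2) into the claim:
LHS = (1 · 2)² = 4
RHS = 1² · 2 = 2

Since LHS ≠ RHS, this pair disproves the claim, and no lexicographically smaller pair (x ≤ y, positive integers) does.

For instance (2, 5) is also a counterexample (LHS = 100, RHS = 20), but it's lexicographically larger.

Answer: (x, y) = (1, 2)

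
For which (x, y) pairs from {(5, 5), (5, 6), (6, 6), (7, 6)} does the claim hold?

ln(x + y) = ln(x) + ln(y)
Testing each pair:
(5, 5): LHS = ln(10) ≈ 2.303, RHS = 2·ln(5) ≈ 3.219 → fails
(5, 6): LHS = ln(11) ≈ 2.398, RHS = ln(5) + ln(6) ≈ 3.401 → fails
(6, 6): LHS = ln(12) ≈ 2.485, RHS = 2·ln(6) ≈ 3.584 → fails
(7, 6): LHS = ln(13) ≈ 2.565, RHS = ln(6) + ln(7) ≈ 3.738 → fails

No pair satisfies the claim.

Answer: None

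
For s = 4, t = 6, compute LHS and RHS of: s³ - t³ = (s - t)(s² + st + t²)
LHS = 4³ - 6³ = -152
RHS = (4 - 6)(4² + 4·6 + 6²) = -152

LHS = RHS: the two sides agree.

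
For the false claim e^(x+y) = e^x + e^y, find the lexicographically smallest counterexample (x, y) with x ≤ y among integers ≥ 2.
Substituting (2, 2) into the claim:
LHS = e^(2+2) = e^4 ≈ 54.6
RHS = e^2 + e^2 = 2·e^2 ≈ 14.78

Since LHS ≠ RHS, this pair disproves the claim, and no lexicographically smaller pair (x ≤ y, integers ≥ 2) does.

For instance (3, 8) is also a counterexample (LHS = e^11 ≈ 59874.1, RHS = e^3 + e^8 ≈ 3001), but it's lexicographically larger.

Answer: (x, y) = (2, 2)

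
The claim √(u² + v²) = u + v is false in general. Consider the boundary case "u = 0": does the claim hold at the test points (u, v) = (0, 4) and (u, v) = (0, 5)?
At (0, 4): LHS = 4, RHS = 4 → equal
At (0, 5): LHS = 5, RHS = 5 → equal

So the claim does hold at both of these boundary points, even though it is not an identity.

Answer: Yes, holds at both test points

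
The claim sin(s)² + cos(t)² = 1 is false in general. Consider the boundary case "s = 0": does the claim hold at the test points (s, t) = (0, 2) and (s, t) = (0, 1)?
At (0, 2): LHS = cos(2)² ≈ 0.1732 ≠ RHS = 1
At (0, 1): LHS = cos(1)² ≈ 0.2919 ≠ RHS = 1

Answer: No, fails at both test points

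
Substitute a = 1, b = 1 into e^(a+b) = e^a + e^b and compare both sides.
LHS = e^(1+1) = e^2 ≈ 7.389
RHS = e^1 + e^1 = 2·e ≈ 5.437

LHS ≠ RHS (they differ by about 1.952), so the equation does not hold here.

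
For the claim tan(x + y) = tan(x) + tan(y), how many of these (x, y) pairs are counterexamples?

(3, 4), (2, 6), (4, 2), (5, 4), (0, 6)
Testing each pair:
(3, 4): LHS = tan(7) ≈ 0.8714, RHS = tan(3) + tan(4) ≈ 1.015 → counterexample
(2, 6): LHS = tan(8) ≈ -6.8, RHS = tan(2) + tan(6) ≈ -2.476 → counterexample
(4, 2): LHS = tan(6) ≈ -0.291, RHS = tan(2) + tan(4) ≈ -1.027 → counterexample
(5, 4): LHS = tan(9) ≈ -0.4523, RHS = tan(5) + tan(4) ≈ -2.223 → counterexample
(0, 6): LHS = tan(6) ≈ -0.291, RHS = tan(6) ≈ -0.291 → satisfies claim

That makes 4 counterexamples.

Answer: 4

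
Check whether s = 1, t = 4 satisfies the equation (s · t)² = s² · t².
Substituting s = 1, t = 4:

LHS = (1 · 4)² = 16
RHS = 1² · 4² = 16

LHS = RHS, so the equation holds at this point.

Answer: Holds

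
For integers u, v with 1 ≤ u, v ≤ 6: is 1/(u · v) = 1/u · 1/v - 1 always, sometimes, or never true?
The claim fails for every pair in the range. For instance at (u, v) = (6, 3): LHS = 1/18, RHS = -17/18.

Answer: Never true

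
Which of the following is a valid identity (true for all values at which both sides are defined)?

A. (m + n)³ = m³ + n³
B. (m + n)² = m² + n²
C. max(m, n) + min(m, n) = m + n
C

A: fails at (3, 5) — LHS = 512, RHS = 152.
B: fails at (5, 8) — LHS = 169, RHS = 89.
C: holds — e.g. at (3, 5), both sides equal 8.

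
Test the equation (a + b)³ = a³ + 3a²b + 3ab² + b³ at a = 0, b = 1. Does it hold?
Substituting a = 0, b = 1:

LHS = (0 + 1)³ = 1
RHS = 0³ + 3·0²·1 + 3·0·1² + 1³ = 1

LHS = RHS, so the equation holds at this point.

Answer: Holds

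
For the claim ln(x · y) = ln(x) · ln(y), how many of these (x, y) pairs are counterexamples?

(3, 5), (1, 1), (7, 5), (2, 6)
Testing each pair:
(3, 5): LHS = ln(15) ≈ 2.708, RHS = ln(3)·ln(5) ≈ 1.768 → counterexample
(1, 1): LHS = 0, RHS = 0 → satisfies claim
(7, 5): LHS = ln(35) ≈ 3.555, RHS = ln(5)·ln(7) ≈ 3.132 → counterexample
(2, 6): LHS = ln(12) ≈ 2.485, RHS = ln(2)·ln(6) ≈ 1.242 → counterexample

That makes 3 counterexamples.

Answer: 3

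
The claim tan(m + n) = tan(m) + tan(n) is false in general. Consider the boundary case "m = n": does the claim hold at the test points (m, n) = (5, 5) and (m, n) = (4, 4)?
No, fails at both test points

At (5, 5): LHS = tan(10) ≈ 0.6484 ≠ RHS = 2·tan(5) ≈ -6.761
At (4, 4): LHS = tan(8) ≈ -6.8 ≠ RHS = 2·tan(4) ≈ 2.316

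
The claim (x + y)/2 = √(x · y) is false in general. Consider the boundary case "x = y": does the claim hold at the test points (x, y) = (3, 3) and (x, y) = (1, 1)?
At (3, 3): LHS = 3, RHS = 3 → equal
At (1, 1): LHS = 1, RHS = 1 → equal

So the claim does hold at both of these boundary points, even though it is not an identity.

Answer: Yes, holds at both test points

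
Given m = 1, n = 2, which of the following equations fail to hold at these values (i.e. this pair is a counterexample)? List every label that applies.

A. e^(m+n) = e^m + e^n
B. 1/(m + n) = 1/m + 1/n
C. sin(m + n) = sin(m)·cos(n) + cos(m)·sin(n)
A, B

Evaluating each claim at the given values:
A. LHS = e^3 ≈ 20.09, RHS = e + e^2 ≈ 10.11 → fails here (LHS ≠ RHS)
B. LHS = 1/3, RHS = 3/2 → fails here (LHS ≠ RHS)
C. LHS = sin(3) ≈ 0.1411, RHS = sin(1)·cos(2) + sin(2)·cos(1) ≈ 0.1411 → holds here (LHS = RHS)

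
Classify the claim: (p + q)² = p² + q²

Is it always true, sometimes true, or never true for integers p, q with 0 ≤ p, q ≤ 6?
Sometimes true

It holds at (p, q) = (0, 1) (both sides equal 1), but fails at (p, q) = (5, 1) (LHS = 36, RHS = 26).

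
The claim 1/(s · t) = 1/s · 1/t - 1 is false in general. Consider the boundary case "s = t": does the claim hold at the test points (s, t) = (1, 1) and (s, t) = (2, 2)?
No, fails at both test points

At (1, 1): LHS = 1 ≠ RHS = 0
At (2, 2): LHS = 1/4 ≠ RHS = -3/4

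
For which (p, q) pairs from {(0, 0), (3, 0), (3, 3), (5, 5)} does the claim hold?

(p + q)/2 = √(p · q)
(0, 0), (3, 3), (5, 5)

Testing each pair:
(0, 0): LHS = 0, RHS = 0 → holds
(3, 0): LHS = 3/2, RHS = 0 → fails
(3, 3): LHS = 3, RHS = 3 → holds
(5, 5): LHS = 5, RHS = 5 → holds

3 of 4 pairs satisfy the claim.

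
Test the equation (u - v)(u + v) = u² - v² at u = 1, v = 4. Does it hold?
Substituting u = 1, v = 4:

LHS = (1 - 4)(1 + 4) = -15
RHS = 1² - 4² = -15

LHS = RHS, so the equation holds at this point.

Answer: Holds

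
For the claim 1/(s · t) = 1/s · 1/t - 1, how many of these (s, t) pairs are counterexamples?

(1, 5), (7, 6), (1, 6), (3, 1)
4

Testing each pair:
(1, 5): LHS = 1/5, RHS = -4/5 → counterexample
(7, 6): LHS = 1/42, RHS = -41/42 → counterexample
(1, 6): LHS = 1/6, RHS = -5/6 → counterexample
(3, 1): LHS = 1/3, RHS = -2/3 → counterexample

That makes 4 counterexamples.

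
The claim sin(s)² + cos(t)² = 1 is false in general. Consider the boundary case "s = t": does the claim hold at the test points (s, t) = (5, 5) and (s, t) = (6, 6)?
Yes, holds at both test points

At (5, 5): LHS = cos(5)² + sin(5)² = 1, RHS = 1 → equal
At (6, 6): LHS = sin(6)² + cos(6)² = 1, RHS = 1 → equal

So the claim does hold at both of these boundary points, even though it is not an identity.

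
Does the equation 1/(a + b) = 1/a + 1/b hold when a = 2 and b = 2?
Substituting a = 2, b = 2:

LHS = 1/(2 + 2) = 1/4
RHS = 1/2 + 1/2 = 1

LHS ≠ RHS, so the equation does not hold at this point.

Answer: Fails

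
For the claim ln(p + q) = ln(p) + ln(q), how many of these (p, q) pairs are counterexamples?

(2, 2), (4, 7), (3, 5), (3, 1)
Testing each pair:
(2, 2): LHS = ln(4) ≈ 1.386, RHS = 2·ln(2) ≈ 1.386 → satisfies claim
(4, 7): LHS = ln(11) ≈ 2.398, RHS = ln(4) + ln(7) ≈ 3.332 → counterexample
(3, 5): LHS = ln(8) ≈ 2.079, RHS = ln(3) + ln(5) ≈ 2.708 → counterexample
(3, 1): LHS = ln(4) ≈ 1.386, RHS = ln(3) ≈ 1.099 → counterexample

That makes 3 counterexamples.

Answer: 3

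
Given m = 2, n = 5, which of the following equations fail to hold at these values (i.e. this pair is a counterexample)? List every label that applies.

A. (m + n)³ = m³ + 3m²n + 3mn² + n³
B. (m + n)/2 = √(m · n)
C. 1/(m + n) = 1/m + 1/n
B, C

Evaluating each claim at the given values:
A. LHS = 343, RHS = 343 → holds here (LHS = RHS)
B. LHS = 7/2, RHS = √(10) ≈ 3.162 → fails here (LHS ≠ RHS)
C. LHS = 1/7, RHS = 7/10 → fails here (LHS ≠ RHS)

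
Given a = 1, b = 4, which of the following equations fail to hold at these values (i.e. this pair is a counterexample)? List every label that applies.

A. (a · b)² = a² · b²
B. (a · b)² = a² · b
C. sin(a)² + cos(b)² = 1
B, C

Evaluating each claim at the given values:
A. LHS = 16, RHS = 16 → holds here (LHS = RHS)
B. LHS = 16, RHS = 4 → fails here (LHS ≠ RHS)
C. LHS = cos(4)² + sin(1)² ≈ 1.135, RHS = 1 → fails here (LHS ≠ RHS)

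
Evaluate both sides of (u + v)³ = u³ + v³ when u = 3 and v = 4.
LHS = (3 + 4)³ = 343
RHS = 3³ + 4³ = 91

LHS ≠ RHS, so the equation does not hold here.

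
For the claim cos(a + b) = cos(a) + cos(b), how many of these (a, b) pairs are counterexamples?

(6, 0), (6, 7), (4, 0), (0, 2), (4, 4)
5

Testing each pair:
(6, 0): LHS = cos(6) ≈ 0.9602, RHS = cos(6) + 1 ≈ 1.96 → counterexample
(6, 7): LHS = cos(13) ≈ 0.9074, RHS = cos(7) + cos(6) ≈ 1.714 → counterexample
(4, 0): LHS = cos(4) ≈ -0.6536, RHS = cos(4) + 1 ≈ 0.3464 → counterexample
(0, 2): LHS = cos(2) ≈ -0.4161, RHS = cos(2) + 1 ≈ 0.5839 → counterexample
(4, 4): LHS = cos(8) ≈ -0.1455, RHS = 2·cos(4) ≈ -1.307 → counterexample

That makes 5 counterexamples.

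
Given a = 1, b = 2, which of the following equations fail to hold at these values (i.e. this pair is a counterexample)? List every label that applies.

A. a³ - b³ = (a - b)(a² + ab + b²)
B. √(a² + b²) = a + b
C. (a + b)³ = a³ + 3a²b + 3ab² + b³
Evaluating each claim at the given values:
A. LHS = -7, RHS = -7 → holds here (LHS = RHS)
B. LHS = √(5) ≈ 2.236, RHS = 3 → fails here (LHS ≠ RHS)
C. LHS = 27, RHS = 27 → holds here (LHS = RHS)

Answer: B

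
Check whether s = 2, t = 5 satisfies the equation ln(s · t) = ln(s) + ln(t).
Substituting s = 2, t = 5:

LHS = ln(2 · 5) = ln(10) ≈ 2.303
RHS = ln(2) + ln(5) ≈ 2.303

LHS = RHS, so the equation holds at this point.

Answer: Holds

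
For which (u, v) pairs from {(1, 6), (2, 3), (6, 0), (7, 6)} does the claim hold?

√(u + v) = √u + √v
Testing each pair:
(1, 6): LHS = √(7) ≈ 2.646, RHS = 1 + √(6) ≈ 3.449 → fails
(2, 3): LHS = √(5) ≈ 2.236, RHS = √(2) + √(3) ≈ 3.146 → fails
(6, 0): LHS = √(6) ≈ 2.449, RHS = √(6) ≈ 2.449 → holds
(7, 6): LHS = √(13) ≈ 3.606, RHS = √(6) + √(7) ≈ 5.095 → fails

1 of 4 pairs satisfies the claim.

Answer: (6, 0)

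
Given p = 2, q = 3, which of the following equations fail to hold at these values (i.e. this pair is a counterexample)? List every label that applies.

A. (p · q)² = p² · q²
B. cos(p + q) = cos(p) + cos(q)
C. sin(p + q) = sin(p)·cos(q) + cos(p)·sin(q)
Evaluating each claim at the given values:
A. LHS = 36, RHS = 36 → holds here (LHS = RHS)
B. LHS = cos(5) ≈ 0.2837, RHS = cos(3) + cos(2) ≈ -1.406 → fails here (LHS ≠ RHS)
C. LHS = sin(5) ≈ -0.9589, RHS = sin(2)·cos(3) + sin(3)·cos(2) ≈ -0.9589 → holds here (LHS = RHS)

Answer: B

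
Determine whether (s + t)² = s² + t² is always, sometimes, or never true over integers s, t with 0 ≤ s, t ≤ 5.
It holds at (s, t) = (0, 3) (both sides equal 9), but fails at (s, t) = (1, 3) (LHS = 16, RHS = 10).

Answer: Sometimes true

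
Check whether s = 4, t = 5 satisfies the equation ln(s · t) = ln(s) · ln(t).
Fails

Substituting s = 4, t = 5:

LHS = ln(4 · 5) = ln(20) ≈ 2.996
RHS = ln(4) · ln(5) ≈ 2.231

LHS ≠ RHS, so the equation does not hold at this point.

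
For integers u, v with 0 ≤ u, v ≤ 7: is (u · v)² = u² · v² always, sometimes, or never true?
Always true

The identity holds for every pair in the range. For instance at (u, v) = (3, 4): both sides equal 144.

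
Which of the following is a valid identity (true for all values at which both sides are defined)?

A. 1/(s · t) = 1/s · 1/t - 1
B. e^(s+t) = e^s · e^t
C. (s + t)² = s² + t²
A: fails at (3, 7) — LHS = 1/21, RHS = -20/21.
B: holds — e.g. at (5, 8), both sides equal e^13 ≈ 442413.4.
C: fails at (4, 4) — LHS = 64, RHS = 32.

Answer: B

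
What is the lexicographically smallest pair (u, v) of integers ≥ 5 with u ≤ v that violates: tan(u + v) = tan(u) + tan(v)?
Substituting (5, 5) into the claim:
LHS = tan(5 + 5) = tan(10) ≈ 0.6484
RHS = tan(5) + tan(5) = 2·tan(5) ≈ -6.761

Since LHS ≠ RHS, this pair disproves the claim, and no lexicographically smaller pair (u ≤ v, integers ≥ 5) does.

For instance (8, 12) is also a counterexample (LHS = tan(20) ≈ 2.237, RHS = tan(8) + tan(12) ≈ -7.436), but it's lexicographically larger.

Answer: (u, v) = (5, 5)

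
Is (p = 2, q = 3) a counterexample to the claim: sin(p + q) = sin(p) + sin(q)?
Yes

Substituting p = 2, q = 3:
LHS = sin(2 + 3) = sin(5) ≈ -0.9589
RHS = sin(2) + sin(3) ≈ 1.05

Since LHS ≠ RHS, this pair disproves the claim.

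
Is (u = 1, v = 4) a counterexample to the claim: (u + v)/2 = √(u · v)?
Substituting u = 1, v = 4:
LHS = (1 + 4)/2 = 5/2
RHS = √(1 · 4) = 2

Since LHS ≠ RHS, this pair disproves the claim.

Answer: Yes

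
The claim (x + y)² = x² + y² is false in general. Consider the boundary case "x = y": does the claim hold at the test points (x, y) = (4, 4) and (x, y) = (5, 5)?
No, fails at both test points

At (4, 4): LHS = 64 ≠ RHS = 32
At (5, 5): LHS = 100 ≠ RHS = 50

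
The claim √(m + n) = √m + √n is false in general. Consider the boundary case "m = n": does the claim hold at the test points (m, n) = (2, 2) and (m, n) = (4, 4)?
No, fails at both test points

At (2, 2): LHS = 2 ≠ RHS = 2·√(2) ≈ 2.828
At (4, 4): LHS = 2·√(2) ≈ 2.828 ≠ RHS = 4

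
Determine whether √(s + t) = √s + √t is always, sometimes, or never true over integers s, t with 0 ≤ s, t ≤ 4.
Sometimes true

It holds at (s, t) = (2, 0) (both sides equal √(2) ≈ 1.414), but fails at (s, t) = (1, 4) (LHS = √(5) ≈ 2.236, RHS = 3).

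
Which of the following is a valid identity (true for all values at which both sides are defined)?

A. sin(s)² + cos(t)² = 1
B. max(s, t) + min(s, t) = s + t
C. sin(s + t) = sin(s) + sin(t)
A: fails at (4, 6) — LHS = sin(4)² + cos(6)² ≈ 1.495, RHS = 1.
B: holds — e.g. at (6, 7), both sides equal 13.
C: fails at (5, 5) — LHS = sin(10) ≈ -0.544, RHS = 2·sin(5) ≈ -1.918.

Answer: B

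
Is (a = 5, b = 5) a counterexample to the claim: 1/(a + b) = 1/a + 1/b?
Substituting a = 5, b = 5:
LHS = 1/(5 + 5) = 1/10
RHS = 1/5 + 1/5 = 2/5

Since LHS ≠ RHS, this pair disproves the claim.

Answer: Yes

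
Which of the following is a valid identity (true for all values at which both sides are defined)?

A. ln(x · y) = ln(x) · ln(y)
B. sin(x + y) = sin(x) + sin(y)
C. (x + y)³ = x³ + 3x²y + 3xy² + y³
C

A: fails at (2, 3) — LHS = ln(6) ≈ 1.792, RHS = ln(2)·ln(3) ≈ 0.7615.
B: fails at (6, 7) — LHS = sin(13) ≈ 0.4202, RHS = sin(6) + sin(7) ≈ 0.3776.
C: holds — e.g. at (4, 6), both sides equal 1000.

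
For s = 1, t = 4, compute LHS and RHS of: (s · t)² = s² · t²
LHS = (1 · 4)² = 16
RHS = 1² · 4² = 16

LHS = RHS: the two sides agree.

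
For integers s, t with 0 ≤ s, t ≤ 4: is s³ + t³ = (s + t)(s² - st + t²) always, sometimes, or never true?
The identity holds for every pair in the range. For instance at (s, t) = (0, 4): both sides equal 64.

Answer: Always true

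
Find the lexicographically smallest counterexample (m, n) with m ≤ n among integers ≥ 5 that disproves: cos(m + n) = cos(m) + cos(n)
Substituting (5, 5) into the claim:
LHS = cos(5 + 5) = cos(10) ≈ -0.8391
RHS = cos(5) + cos(5) = 2·cos(5) ≈ 0.5673

Since LHS ≠ RHS, this pair disproves the claim, and no lexicographically smaller pair (m ≤ n, integers ≥ 5) does.

For instance (5, 9) is also a counterexample (LHS = cos(14) ≈ 0.1367, RHS = cos(9) + cos(5) ≈ -0.6275), but it's lexicographically larger.

Answer: (m, n) = (5, 5)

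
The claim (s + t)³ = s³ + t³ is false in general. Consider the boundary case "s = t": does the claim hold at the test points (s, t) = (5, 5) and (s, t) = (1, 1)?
At (5, 5): LHS = 1000 ≠ RHS = 250
At (1, 1): LHS = 8 ≠ RHS = 2

Answer: No, fails at both test points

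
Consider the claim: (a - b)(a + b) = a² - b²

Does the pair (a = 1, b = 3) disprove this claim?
Substituting a = 1, b = 3:
LHS = (1 - 3)(1 + 3) = -8
RHS = 1² - 3² = -8

The sides agree, so this pair does not disprove the claim.

Answer: No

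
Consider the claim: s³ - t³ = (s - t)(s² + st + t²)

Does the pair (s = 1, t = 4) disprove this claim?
No

Substituting s = 1, t = 4:
LHS = 1³ - 4³ = -63
RHS = (1 - 4)(1² + 1·4 + 4²) = -63

The sides agree, so this pair does not disprove the claim.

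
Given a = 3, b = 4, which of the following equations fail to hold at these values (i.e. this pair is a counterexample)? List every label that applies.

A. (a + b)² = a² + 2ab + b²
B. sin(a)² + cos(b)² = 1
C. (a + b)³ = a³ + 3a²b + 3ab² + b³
B

Evaluating each claim at the given values:
A. LHS = 49, RHS = 49 → holds here (LHS = RHS)
B. LHS = sin(3)² + cos(4)² ≈ 0.4472, RHS = 1 → fails here (LHS ≠ RHS)
C. LHS = 343, RHS = 343 → holds here (LHS = RHS)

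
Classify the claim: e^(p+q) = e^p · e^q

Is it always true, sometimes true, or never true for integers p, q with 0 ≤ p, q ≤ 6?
Always true

The identity holds for every pair in the range. For instance at (p, q) = (6, 2): both sides equal e^8 ≈ 2981.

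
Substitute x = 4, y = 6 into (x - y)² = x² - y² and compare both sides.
LHS = (4 - 6)² = 4
RHS = 4² - 6² = -20

LHS ≠ RHS, so the equation does not hold here.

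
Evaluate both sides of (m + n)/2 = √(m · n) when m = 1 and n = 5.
LHS = (1 + 5)/2 = 3
RHS = √(1 · 5) = √(5) ≈ 2.236

LHS ≠ RHS (they differ by about 0.7639), so the equation does not hold here.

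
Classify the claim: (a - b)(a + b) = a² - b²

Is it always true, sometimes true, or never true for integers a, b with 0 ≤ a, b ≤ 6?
The identity holds for every pair in the range. For instance at (a, b) = (4, 1): both sides equal 15.

Answer: Always true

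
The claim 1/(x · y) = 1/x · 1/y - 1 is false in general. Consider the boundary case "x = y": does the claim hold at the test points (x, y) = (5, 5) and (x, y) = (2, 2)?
At (5, 5): LHS = 1/25 ≠ RHS = -24/25
At (2, 2): LHS = 1/4 ≠ RHS = -3/4

Answer: No, fails at both test points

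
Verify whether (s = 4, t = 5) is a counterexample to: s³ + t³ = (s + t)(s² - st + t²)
Substituting s = 4, t = 5:
LHS = 4³ + 5³ = 189
RHS = (4 + 5)(4² - 4·5 + 5²) = 189

The sides agree, so this pair does not disprove the claim.

Answer: No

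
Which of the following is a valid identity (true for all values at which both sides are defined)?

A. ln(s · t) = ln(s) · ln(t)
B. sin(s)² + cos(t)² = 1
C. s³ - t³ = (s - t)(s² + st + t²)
A: fails at (1, 4) — LHS = ln(4) ≈ 1.386, RHS = 0.
B: fails at (2, 3) — LHS = sin(2)² + cos(3)² ≈ 1.807, RHS = 1.
C: holds — e.g. at (3, 4), both sides equal -37.

Answer: C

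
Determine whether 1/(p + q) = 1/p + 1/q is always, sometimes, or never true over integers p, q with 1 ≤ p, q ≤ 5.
Never true

The claim fails for every pair in the range. For instance at (p, q) = (3, 5): LHS = 1/8, RHS = 8/15.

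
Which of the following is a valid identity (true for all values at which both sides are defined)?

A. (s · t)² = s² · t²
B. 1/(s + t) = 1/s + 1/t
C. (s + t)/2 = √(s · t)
A

A: holds — e.g. at (2, 2), both sides equal 16.
B: fails at (1, 1) — LHS = 1/2, RHS = 2.
C: fails at (1, 4) — LHS = 5/2, RHS = 2.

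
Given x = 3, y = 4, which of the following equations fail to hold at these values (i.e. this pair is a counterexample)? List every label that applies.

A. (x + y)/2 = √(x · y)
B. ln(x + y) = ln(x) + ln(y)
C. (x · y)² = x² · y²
Evaluating each claim at the given values:
A. LHS = 7/2, RHS = 2·√(3) ≈ 3.464 → fails here (LHS ≠ RHS)
B. LHS = ln(7) ≈ 1.946, RHS = ln(3) + ln(4) ≈ 2.485 → fails here (LHS ≠ RHS)
C. LHS = 144, RHS = 144 → holds here (LHS = RHS)

Answer: A, B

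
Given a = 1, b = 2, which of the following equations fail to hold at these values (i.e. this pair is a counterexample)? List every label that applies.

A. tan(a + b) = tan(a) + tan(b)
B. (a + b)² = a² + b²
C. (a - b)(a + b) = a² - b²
Evaluating each claim at the given values:
A. LHS = tan(3) ≈ -0.1425, RHS = tan(2) + tan(1) ≈ -0.6276 → fails here (LHS ≠ RHS)
B. LHS = 9, RHS = 5 → fails here (LHS ≠ RHS)
C. LHS = -3, RHS = -3 → holds here (LHS = RHS)

Answer: A, B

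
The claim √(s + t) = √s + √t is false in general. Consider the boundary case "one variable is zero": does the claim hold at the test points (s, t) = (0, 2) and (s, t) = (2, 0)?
At (0, 2): LHS = √(2) ≈ 1.414, RHS = √(2) ≈ 1.414 → equal
At (2, 0): LHS = √(2) ≈ 1.414, RHS = √(2) ≈ 1.414 → equal

So the claim does hold at both of these boundary points, even though it is not an identity.

Answer: Yes, holds at both test points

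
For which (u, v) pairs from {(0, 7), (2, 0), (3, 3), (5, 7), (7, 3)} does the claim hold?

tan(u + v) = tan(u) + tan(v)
Testing each pair:
(0, 7): LHS = tan(7) ≈ 0.8714, RHS = tan(7) ≈ 0.8714 → holds
(2, 0): LHS = tan(2) ≈ -2.185, RHS = tan(2) ≈ -2.185 → holds
(3, 3): LHS = tan(6) ≈ -0.291, RHS = 2·tan(3) ≈ -0.2851 → fails
(5, 7): LHS = tan(12) ≈ -0.6359, RHS = tan(5) + tan(7) ≈ -2.509 → fails
(7, 3): LHS = tan(10) ≈ 0.6484, RHS = tan(3) + tan(7) ≈ 0.7289 → fails

2 of 5 pairs satisfy the claim.

Answer: (0, 7), (2, 0)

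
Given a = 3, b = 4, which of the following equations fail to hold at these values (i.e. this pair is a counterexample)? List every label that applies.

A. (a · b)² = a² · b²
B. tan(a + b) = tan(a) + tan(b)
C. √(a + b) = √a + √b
Evaluating each claim at the given values:
A. LHS = 144, RHS = 144 → holds here (LHS = RHS)
B. LHS = tan(7) ≈ 0.8714, RHS = tan(3) + tan(4) ≈ 1.015 → fails here (LHS ≠ RHS)
C. LHS = √(7) ≈ 2.646, RHS = √(3) + 2 ≈ 3.732 → fails here (LHS ≠ RHS)

Answer: B, C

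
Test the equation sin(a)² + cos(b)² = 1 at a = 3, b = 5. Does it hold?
Substituting a = 3, b = 5:

LHS = sin(3)² + cos(5)² ≈ 0.1004
RHS = 1

LHS ≠ RHS, so the equation does not hold at this point.

Answer: Fails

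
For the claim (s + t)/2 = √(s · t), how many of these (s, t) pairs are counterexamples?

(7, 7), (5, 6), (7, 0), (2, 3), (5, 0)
Testing each pair:
(7, 7): LHS = 7, RHS = 7 → satisfies claim
(5, 6): LHS = 11/2, RHS = √(30) ≈ 5.477 → counterexample
(7, 0): LHS = 7/2, RHS = 0 → counterexample
(2, 3): LHS = 5/2, RHS = √(6) ≈ 2.449 → counterexample
(5, 0): LHS = 5/2, RHS = 0 → counterexample

That makes 4 counterexamples.

Answer: 4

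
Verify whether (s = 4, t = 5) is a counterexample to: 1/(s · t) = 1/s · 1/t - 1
Yes

Substituting s = 4, t = 5:
LHS = 1/(4 · 5) = 1/20
RHS = 1/4 · 1/5 - 1 = -19/20

Since LHS ≠ RHS, this pair disproves the claim.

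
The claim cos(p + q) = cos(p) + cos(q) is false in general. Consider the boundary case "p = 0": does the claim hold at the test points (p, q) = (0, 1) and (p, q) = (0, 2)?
No, fails at both test points

At (0, 1): LHS = cos(1) ≈ 0.5403 ≠ RHS = cos(1) + 1 ≈ 1.54
At (0, 2): LHS = cos(2) ≈ -0.4161 ≠ RHS = cos(2) + 1 ≈ 0.5839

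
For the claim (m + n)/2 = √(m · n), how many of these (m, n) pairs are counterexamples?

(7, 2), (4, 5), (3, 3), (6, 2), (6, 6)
Testing each pair:
(7, 2): LHS = 9/2, RHS = √(14) ≈ 3.742 → counterexample
(4, 5): LHS = 9/2, RHS = 2·√(5) ≈ 4.472 → counterexample
(3, 3): LHS = 3, RHS = 3 → satisfies claim
(6, 2): LHS = 4, RHS = 2·√(3) ≈ 3.464 → counterexample
(6, 6): LHS = 6, RHS = 6 → satisfies claim

That makes 3 counterexamples.

Answer: 3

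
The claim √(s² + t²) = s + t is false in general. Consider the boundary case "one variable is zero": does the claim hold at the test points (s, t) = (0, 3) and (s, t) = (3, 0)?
At (0, 3): LHS = 3, RHS = 3 → equal
At (3, 0): LHS = 3, RHS = 3 → equal

So the claim does hold at both of these boundary points, even though it is not an identity.

Answer: Yes, holds at both test points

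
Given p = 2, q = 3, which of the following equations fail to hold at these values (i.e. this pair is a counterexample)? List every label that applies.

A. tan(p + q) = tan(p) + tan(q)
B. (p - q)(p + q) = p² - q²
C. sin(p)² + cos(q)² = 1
A, C

Evaluating each claim at the given values:
A. LHS = tan(5) ≈ -3.381, RHS = tan(2) + tan(3) ≈ -2.328 → fails here (LHS ≠ RHS)
B. LHS = -5, RHS = -5 → holds here (LHS = RHS)
C. LHS = sin(2)² + cos(3)² ≈ 1.807, RHS = 1 → fails here (LHS ≠ RHS)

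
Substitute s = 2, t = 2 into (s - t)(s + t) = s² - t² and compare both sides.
LHS = (2 - 2)(2 + 2) = 0
RHS = 2² - 2² = 0

LHS = RHS: the two sides agree.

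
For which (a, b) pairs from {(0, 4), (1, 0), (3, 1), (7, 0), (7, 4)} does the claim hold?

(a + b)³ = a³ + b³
(0, 4), (1, 0), (7, 0)

Testing each pair:
(0, 4): LHS = 64, RHS = 64 → holds
(1, 0): LHS = 1, RHS = 1 → holds
(3, 1): LHS = 64, RHS = 28 → fails
(7, 0): LHS = 343, RHS = 343 → holds
(7, 4): LHS = 1331, RHS = 407 → fails

3 of 5 pairs satisfy the claim.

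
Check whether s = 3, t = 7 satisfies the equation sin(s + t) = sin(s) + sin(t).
Substituting s = 3, t = 7:

LHS = sin(3 + 7) = sin(10) ≈ -0.544
RHS = sin(3) + sin(7) ≈ 0.7981

LHS ≠ RHS, so the equation does not hold at this point.

Answer: Fails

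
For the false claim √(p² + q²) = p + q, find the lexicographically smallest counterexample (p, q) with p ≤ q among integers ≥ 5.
Substituting (5, 5) into the claim:
LHS = √(5² + 5²) = 5·√(2) ≈ 7.071
RHS = 5 + 5 = 10

Since LHS ≠ RHS, this pair disproves the claim, and no lexicographically smaller pair (p ≤ q, integers ≥ 5) does.

For instance (8, 9) is also a counterexample (LHS = √(145) ≈ 12.04, RHS = 17), but it's lexicographically larger.

Answer: (p, q) = (5, 5)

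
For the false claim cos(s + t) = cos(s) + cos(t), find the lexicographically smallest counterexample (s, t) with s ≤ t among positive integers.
(s, t) = (1, 1)

Substituting (1, 1) into the claim:
LHS = cos(1 + 1) = cos(2) ≈ -0.4161
RHS = cos(1) + cos(1) = 2·cos(1) ≈ 1.081

Since LHS ≠ RHS, this pair disproves the claim, and no lexicographically smaller pair (s ≤ t, positive integers) does.

For instance (4, 5) is also a counterexample (LHS = cos(9) ≈ -0.9111, RHS = cos(4) + cos(5) ≈ -0.37), but it's lexicographically larger.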